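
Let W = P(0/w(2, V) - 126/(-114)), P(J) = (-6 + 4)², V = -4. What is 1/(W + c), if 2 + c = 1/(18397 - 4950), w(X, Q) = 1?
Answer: 13447/26895 ≈ 0.49998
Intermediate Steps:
c = -26893/13447 (c = -2 + 1/(18397 - 4950) = -2 + 1/13447 = -26893/13447 ≈ -1.9999)
P(J) = 4 (P(J) = (-2)² = 4)
W = 4
1/(W + c) = 1/(4 - 26893/13447) = 1/(26895/13447) = 13447/26895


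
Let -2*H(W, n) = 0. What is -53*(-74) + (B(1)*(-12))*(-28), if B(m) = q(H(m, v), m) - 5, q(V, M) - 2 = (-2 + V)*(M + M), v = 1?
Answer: 1570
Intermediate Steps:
H(W, n) = 0 (H(W, n) = -½*0 = 0)
q(V, M) = 2 + 2*M*(-2 + V) (q(V, M) = 2 + (-2 + V)*(M + M) = 2 + (-2 + V)*(2*M) = 2 + 2*M*(-2 + V))
B(m) = -3 - 4*m (B(m) = (2 - 4*m + 2*m*0) - 5 = (2 - 4*m + 0) - 5 = (2 - 4*m) - 5 = -3 - 4*m)
-53*(-74) + (B(1)*(-12))*(-28) = -53*(-74) + ((-3 - 4*1)*(-12))*(-28) = 3922 + ((-3 - 4)*(-12))*(-28) = 3922 - 7*(-12)*(-28) = 3922 + 84*(-28) = 3922 - 2352 = 1570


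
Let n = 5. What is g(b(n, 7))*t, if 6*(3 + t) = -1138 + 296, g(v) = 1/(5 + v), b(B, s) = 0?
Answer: -86/3 ≈ -28.667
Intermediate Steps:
t = -430/3 (t = -3 + (-1138 + 296)/6 = -3 + (1/6)*(-842) = -3 - 421/3 = -430/3 ≈ -143.33)
g(b(n, 7))*t = -430/3/(5 + 0) = -430/3/5 = (1/5)*(-430/3) = -86/3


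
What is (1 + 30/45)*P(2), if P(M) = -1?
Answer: -5/3 ≈ -1.6667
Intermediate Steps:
(1 + 30/45)*P(2) = (1 + 30/45)*(-1) = (1 + 30*(1/45))*(-1) = (1 + ⅔)*(-1) = (5/3)*(-1) = -5/3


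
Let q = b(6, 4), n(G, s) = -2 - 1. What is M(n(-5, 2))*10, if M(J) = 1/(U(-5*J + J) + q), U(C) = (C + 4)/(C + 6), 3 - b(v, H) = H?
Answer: -90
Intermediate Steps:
b(v, H) = 3 - H
n(G, s) = -3
U(C) = (4 + C)/(6 + C)
q = -1 (q = 3 - 1*4 = 3 - 4 = -1)
M(J) = 1/(-1 + (4 - 4*J)/(6 - 4*J)) (M(J) = 1/((4 + (-5*J + J))/(6 + (-5*J + J)) - 1) = 1/((4 - 4*J)/(6 - 4*J) - 1) = 1/(-1 + (4 - 4*J)/(6 - 4*J)))
M(n(-5, 2))*10 = (-3 + 2*(-3))*10 = (-3 - 6)*10 = -9*10 = -90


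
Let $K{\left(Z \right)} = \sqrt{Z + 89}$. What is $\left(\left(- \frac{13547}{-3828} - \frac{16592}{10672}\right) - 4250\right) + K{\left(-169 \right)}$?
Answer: $- \frac{374012303}{88044} + 4 i \sqrt{5} \approx -4248.0 + 8.9443 i$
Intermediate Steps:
$K{\left(Z \right)} = \sqrt{89 + Z}$
$\left(\left(- \frac{13547}{-3828} - \frac{16592}{10672}\right) - 4250\right) + K{\left(-169 \right)} = \left(\left(- \frac{13547}{-3828} - \frac{16592}{10672}\right) - 4250\right) + \sqrt{89 - 169} = \left(\left(\left(-13547\right) \left(- \frac{1}{3828}\right) - \frac{1037}{667}\right) - 4250\right) + \sqrt{-80} = \left(\left(\frac{13547}{3828} - \frac{1037}{667}\right) - 4250\right) + 4 i \sqrt{5} = \left(\frac{174697}{88044} - 4250\right) + 4 i \sqrt{5} = - \frac{374012303}{88044} + 4 i \sqrt{5}$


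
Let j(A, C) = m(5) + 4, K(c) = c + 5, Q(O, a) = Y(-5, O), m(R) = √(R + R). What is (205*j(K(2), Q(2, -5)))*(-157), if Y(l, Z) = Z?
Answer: -128740 - 32185*√10 ≈ -2.3052e+5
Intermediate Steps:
m(R) = √2*√R (m(R) = √(2*R) = √2*√R)
Q(O, a) = O
K(c) = 5 + c
j(A, C) = 4 + √10 (j(A, C) = √2*√5 + 4 = √10 + 4 = 4 + √10)
(205*j(K(2), Q(2, -5)))*(-157) = (205*(4 + √10))*(-157) = (820 + 205*√10)*(-157) = -128740 - 32185*√10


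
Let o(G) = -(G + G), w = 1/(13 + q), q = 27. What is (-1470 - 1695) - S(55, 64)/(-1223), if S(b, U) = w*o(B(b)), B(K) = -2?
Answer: -38707949/12230 ≈ -3165.0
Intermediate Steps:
w = 1/40 (w = 1/(13 + 27) = 1/40 ≈ 0.025000)
o(G) = -2*G
S(b, U) = ⅒ (S(b, U) = (-2*(-2))/40 = (1/40)*4 = ⅒)
(-1470 - 1695) - S(55, 64)/(-1223) = (-1470 - 1695) - 1/(10*(-1223)) = -3165 - (-1)/(10*1223) = -3165 - 1*(-1/12230) = -3165 + 1/12230 = -38707949/12230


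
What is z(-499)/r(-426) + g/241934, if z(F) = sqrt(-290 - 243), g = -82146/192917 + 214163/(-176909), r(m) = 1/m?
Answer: -55848050185/8256905862091502 - 426*I*sqrt(533) ≈ -6.7638e-6 - 9835.0*I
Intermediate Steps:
g = -55848050185/34128753553 (g = -82146*1/192917 + 214163*(-1/176909) = -82146/192917 - 214163/176909 = -55848050185/34128753553 ≈ -1.6364)
z(F) = I*sqrt(533) (z(F) = sqrt(-533) = I*sqrt(533))
z(-499)/r(-426) + g/241934 = (I*sqrt(533))/(1/(-426)) - 55848050185/34128753553/241934 = (I*sqrt(533))/(-1/426) - 55848050185/34128753553*1/241934 = (I*sqrt(533))*(-426) - 55848050185/8256905862091502 = -426*I*sqrt(533) - 55848050185/8256905862091502 = -55848050185/8256905862091502 - 426*I*sqrt(533)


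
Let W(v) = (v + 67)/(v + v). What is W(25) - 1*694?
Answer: -17304/25 ≈ -692.16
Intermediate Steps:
W(v) = (67 + v)/(2*v) (W(v) = (67 + v)/((2*v)) = (67 + v)*(1/(2*v)) = (67 + v)/(2*v))
W(25) - 1*694 = (1/2)*(67 + 25)/25 - 1*694 = (1/2)*(1/25)*92 - 694 = 46/25 - 694 = -17304/25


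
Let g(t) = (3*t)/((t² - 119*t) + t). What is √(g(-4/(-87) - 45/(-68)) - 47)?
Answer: I*√22642749451595/693901 ≈ 6.8575*I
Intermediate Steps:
g(t) = 3*t/(t² - 118*t) (g(t) = (3*t)/(t² - 118*t) = 3*t/(t² - 118*t))
√(g(-4/(-87) - 45/(-68)) - 47) = √(3/(-118 + (-4/(-87) - 45/(-68))) - 47) = √(3/(-118 + (-4*(-1/87) - 45*(-1/68))) - 47) = √(3/(-118 + (4/87 + 45/68)) - 47) = √(3/(-118 + 4187/5916) - 47) = √(3/(-693901/5916) - 47) = √(3*(-5916/693901) - 47) = √(-17748/693901 - 47) = √(-32631095/693901) = I*√22642749451595/693901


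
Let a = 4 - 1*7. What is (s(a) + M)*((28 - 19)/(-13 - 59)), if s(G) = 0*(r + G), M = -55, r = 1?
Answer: 55/8 ≈ 6.8750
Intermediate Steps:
a = -3 (a = 4 - 7 = -3)
s(G) = 0 (s(G) = 0*(1 + G) = 0)
(s(a) + M)*((28 - 19)/(-13 - 59)) = (0 - 55)*((28 - 19)/(-13 - 59)) = -495/(-72) = -495*(-1)/72 = -55*(-1/8) = 55/8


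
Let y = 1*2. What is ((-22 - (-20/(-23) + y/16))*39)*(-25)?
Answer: 4125225/184 ≈ 22420.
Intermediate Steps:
y = 2
((-22 - (-20/(-23) + y/16))*39)*(-25) = ((-22 - (-20/(-23) + 2/16))*39)*(-25) = ((-22 - (-20*(-1/23) + 2*(1/16)))*39)*(-25) = ((-22 - (20/23 + 1/8))*39)*(-25) = ((-22 - 1*183/184)*39)*(-25) = ((-22 - 183/184)*39)*(-25) = -4231/184*39*(-25) = -165009/184*(-25) = 4125225/184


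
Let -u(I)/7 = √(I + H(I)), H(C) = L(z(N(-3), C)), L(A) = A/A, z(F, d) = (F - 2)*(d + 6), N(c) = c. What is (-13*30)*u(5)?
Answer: 2730*√6 ≈ 6687.1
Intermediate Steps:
z(F, d) = (-2 + F)*(6 + d)
L(A) = 1
H(C) = 1
u(I) = -7*√(1 + I) (u(I) = -7*√(I + 1) = -7*√(1 + I))
(-13*30)*u(5) = (-13*30)*(-7*√(1 + 5)) = -(-2730)*√6 = 2730*√6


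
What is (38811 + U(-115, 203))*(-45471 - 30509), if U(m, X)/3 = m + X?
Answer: -2968918500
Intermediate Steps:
U(m, X) = 3*X + 3*m (U(m, X) = 3*(m + X) = 3*(X + m) = 3*X + 3*m)
(38811 + U(-115, 203))*(-45471 - 30509) = (38811 + (3*203 + 3*(-115)))*(-45471 - 30509) = (38811 + (609 - 345))*(-75980) = (38811 + 264)*(-75980) = 39075*(-75980) = -2968918500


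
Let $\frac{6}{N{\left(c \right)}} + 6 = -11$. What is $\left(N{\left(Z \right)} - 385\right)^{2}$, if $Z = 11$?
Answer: $\frac{42915601}{289} \approx 1.485 \cdot 10^{5}$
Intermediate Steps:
$N{\left(c \right)} = - \frac{6}{17}$ ($N{\left(c \right)} = \frac{6}{-6 - 11} = \frac{6}{-17} = 6 \left(- \frac{1}{17}\right) = - \frac{6}{17}$)
$\left(N{\left(Z \right)} - 385\right)^{2} = \left(- \frac{6}{17} - 385\right)^{2} = \left(- \frac{6551}{17}\right)^{2} = \frac{42915601}{289}$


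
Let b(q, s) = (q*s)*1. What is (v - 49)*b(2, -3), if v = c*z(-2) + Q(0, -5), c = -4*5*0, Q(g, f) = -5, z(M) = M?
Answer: 324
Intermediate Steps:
b(q, s) = q*s
c = 0 (c = -20*0 = 0)
v = -5 (v = 0*(-2) - 5 = 0 - 5 = -5)
(v - 49)*b(2, -3) = (-5 - 49)*(2*(-3)) = -54*(-6) = 324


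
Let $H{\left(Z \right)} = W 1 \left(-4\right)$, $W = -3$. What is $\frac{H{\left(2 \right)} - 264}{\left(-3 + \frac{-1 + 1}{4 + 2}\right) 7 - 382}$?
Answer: $\frac{252}{403} \approx 0.62531$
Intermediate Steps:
$H{\left(Z \right)} = 12$ ($H{\left(Z \right)} = \left(-3\right) 1 \left(-4\right) = \left(-3\right) \left(-4\right) = 12$)
$\frac{H{\left(2 \right)} - 264}{\left(-3 + \frac{-1 + 1}{4 + 2}\right) 7 - 382} = \frac{12 - 264}{\left(-3 + \frac{-1 + 1}{4 + 2}\right) 7 - 382} = - \frac{252}{\left(-3 + \frac{0}{6}\right) 7 - 382} = - \frac{252}{\left(-3 + 0 \cdot \frac{1}{6}\right) 7 - 382} = - \frac{252}{\left(-3 + 0\right) 7 - 382} = - \frac{252}{\left(-3\right) 7 - 382} = - \frac{252}{-21 - 382} = - \frac{252}{-403} = \left(-252\right) \left(- \frac{1}{403}\right) = \frac{252}{403}$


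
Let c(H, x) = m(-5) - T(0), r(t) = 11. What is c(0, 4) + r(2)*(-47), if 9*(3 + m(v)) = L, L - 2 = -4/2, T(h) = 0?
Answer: -520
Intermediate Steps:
L = 0 (L = 2 - 4/2 = 2 - 4*½ = 2 - 2 = 0)
m(v) = -3 (m(v) = -3 + (⅑)*0 = -3 + 0 = -3)
c(H, x) = -3 (c(H, x) = -3 - 1*0 = -3 + 0 = -3)
c(0, 4) + r(2)*(-47) = -3 + 11*(-47) = -3 - 517 = -520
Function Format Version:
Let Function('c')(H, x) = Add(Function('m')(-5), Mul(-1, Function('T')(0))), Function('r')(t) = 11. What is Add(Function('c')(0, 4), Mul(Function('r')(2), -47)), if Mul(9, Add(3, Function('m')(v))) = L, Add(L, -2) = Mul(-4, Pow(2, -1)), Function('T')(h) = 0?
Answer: -520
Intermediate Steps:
L = 0 (L = Add(2, Mul(-4, Pow(2, -1))) = Add(2, Mul(-4, Rational(1, 2))) = Add(2, -2) = 0)
Function('m')(v) = -3 (Function('m')(v) = Add(-3, Mul(Rational(1, 9), 0)) = Add(-3, 0) = -3)
Function('c')(H, x) = -3 (Function('c')(H, x) = Add(-3, Mul(-1, 0)) = Add(-3, 0) = -3)
Add(Function('c')(0, 4), Mul(Function('r')(2), -47)) = Add(-3, Mul(11, -47)) = Add(-3, -517) = -520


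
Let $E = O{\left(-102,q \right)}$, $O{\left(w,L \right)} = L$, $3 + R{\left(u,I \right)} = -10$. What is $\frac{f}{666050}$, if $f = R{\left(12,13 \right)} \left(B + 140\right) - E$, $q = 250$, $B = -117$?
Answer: $- \frac{549}{666050} \approx -0.00082426$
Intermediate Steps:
$R{\left(u,I \right)} = -13$ ($R{\left(u,I \right)} = -3 - 10 = -13$)
$E = 250$
$f = -549$ ($f = - 13 \left(-117 + 140\right) - 250 = \left(-13\right) 23 - 250 = -299 - 250 = -549$)
$\frac{f}{666050} = - \frac{549}{666050}$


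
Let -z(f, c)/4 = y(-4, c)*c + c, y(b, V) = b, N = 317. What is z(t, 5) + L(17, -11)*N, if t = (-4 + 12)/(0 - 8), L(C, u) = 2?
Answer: 694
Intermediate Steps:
t = -1 (t = 8/(-8) = 8*(-1/8) = -1)
z(f, c) = 12*c (z(f, c) = -4*(-4*c + c) = -(-12)*c = 12*c)
z(t, 5) + L(17, -11)*N = 12*5 + 2*317 = 60 + 634 = 694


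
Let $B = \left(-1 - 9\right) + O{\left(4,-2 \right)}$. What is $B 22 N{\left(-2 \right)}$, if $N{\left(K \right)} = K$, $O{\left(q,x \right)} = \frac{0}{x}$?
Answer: $440$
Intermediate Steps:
$O{\left(q,x \right)} = 0$
$B = -10$ ($B = \left(-1 - 9\right) + 0 = -10 + 0 = -10$)
$B 22 N{\left(-2 \right)} = \left(-10\right) 22 \left(-2\right) = \left(-220\right) \left(-2\right) = 440$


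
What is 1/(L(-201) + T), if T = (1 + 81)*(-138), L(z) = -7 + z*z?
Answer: 1/29078 ≈ 3.4390e-5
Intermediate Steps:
L(z) = -7 + z²
T = -11316 (T = 82*(-138) = -11316)
1/(L(-201) + T) = 1/((-7 + (-201)²) - 11316) = 1/((-7 + 40401) - 11316) = 1/(40394 - 11316) = 1/29078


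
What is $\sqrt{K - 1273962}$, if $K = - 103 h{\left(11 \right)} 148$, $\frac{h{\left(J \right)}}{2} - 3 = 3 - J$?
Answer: $i \sqrt{1121522} \approx 1059.0 i$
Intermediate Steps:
$h{\left(J \right)} = 12 - 2 J$ ($h{\left(J \right)} = 6 + 2 \left(3 - J\right) = 6 - \left(-6 + 2 J\right) = 12 - 2 J$)
$K = 152440$ ($K = - 103 \left(12 - 22\right) 148 = \left(-103\right) \left(-10\right) 148 = 1030 \cdot 148 = 152440$)
$\sqrt{K - 1273962} = \sqrt{152440 - 1273962} = \sqrt{-1121522} = i \sqrt{1121522}$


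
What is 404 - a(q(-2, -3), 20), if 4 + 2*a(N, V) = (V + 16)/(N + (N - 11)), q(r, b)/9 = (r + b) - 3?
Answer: 62948/155 ≈ 406.12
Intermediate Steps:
q(r, b) = -27 + 9*b + 9*r (q(r, b) = 9*((r + b) - 3) = 9*((b + r) - 3) = 9*(-3 + b + r) = -27 + 9*b + 9*r)
a(N, V) = -2 + (16 + V)/(2*(-11 + 2*N)) (a(N, V) = -2 + ((V + 16)/(N + (N - 11)))/2 = -2 + ((16 + V)/(N + (-11 + N)))/2 = -2 + ((16 + V)/(-11 + 2*N))/2 = -2 + (16 + V)/(2*(-11 + 2*N)))
404 - a(q(-2, -3), 20) = 404 - (60 + 20 - 8*(-27 + 9*(-3) + 9*(-2)))/(2*(-11 + 2*(-27 + 9*(-3) + 9*(-2)))) = 404 - (60 + 20 - 8*(-27 - 27 - 18))/(2*(-11 + 2*(-27 - 27 - 18))) = 404 - (60 + 20 - 8*(-72))/(2*(-11 + 2*(-72))) = 404 - (60 + 20 + 576)/(2*(-11 - 144)) = 404 - 656/(2*(-155)) = 404 - (-1)*656/(2*155) = 404 - 1*(-328/155) = 404 + 328/155 = 62948/155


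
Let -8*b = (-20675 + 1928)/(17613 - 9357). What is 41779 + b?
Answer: 919812713/22016 ≈ 41779.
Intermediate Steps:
b = 6249/22016 (b = -(-20675 + 1928)/(8*(17613 - 9357)) = -(-18747)/(8*8256) = -⅛*(-6249/2752) = 6249/22016 ≈ 0.28384)
41779 + b = 41779 + 6249/22016 = 919812713/22016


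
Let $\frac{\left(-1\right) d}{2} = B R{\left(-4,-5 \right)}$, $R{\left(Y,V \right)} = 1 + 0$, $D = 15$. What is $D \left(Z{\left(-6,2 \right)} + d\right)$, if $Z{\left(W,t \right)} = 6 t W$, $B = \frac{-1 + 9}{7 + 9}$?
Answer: $-1095$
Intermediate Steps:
$R{\left(Y,V \right)} = 1$
$B = \frac{1}{2}$ ($B = \frac{8}{16} = 8 \cdot \frac{1}{16} = \frac{1}{2} \approx 0.5$)
$Z{\left(W,t \right)} = 6 W t$
$d = -1$ ($d = - 2 \cdot \frac{1}{2} \cdot 1 = \left(-2\right) \frac{1}{2} = -1$)
$D \left(Z{\left(-6,2 \right)} + d\right) = 15 \left(6 \left(-6\right) 2 - 1\right) = 15 \left(-72 - 1\right) = 15 \left(-73\right) = -1095$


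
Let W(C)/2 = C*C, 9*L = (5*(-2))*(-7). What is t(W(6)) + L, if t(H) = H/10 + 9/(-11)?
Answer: 7009/495 ≈ 14.160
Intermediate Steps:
L = 70/9 (L = ((5*(-2))*(-7))/9 = (-10*(-7))/9 = (1/9)*70 = 70/9 ≈ 7.7778)
W(C) = 2*C**2 (W(C) = 2*(C*C) = 2*C**2)
t(H) = -9/11 + H/10 (t(H) = H*(1/10) + 9*(-1/11) = H/10 - 9/11 = -9/11 + H/10)
t(W(6)) + L = (-9/11 + (2*6**2)/10) + 70/9 = (-9/11 + (2*36)/10) + 70/9 = (-9/11 + (1/10)*72) + 70/9 = (-9/11 + 36/5) + 70/9 = 351/55 + 70/9 = 7009/495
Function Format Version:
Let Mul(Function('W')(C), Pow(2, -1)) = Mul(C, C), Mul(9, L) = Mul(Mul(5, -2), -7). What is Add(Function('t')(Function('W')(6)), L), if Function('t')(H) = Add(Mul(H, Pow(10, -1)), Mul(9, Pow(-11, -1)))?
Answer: Rational(7009, 495) ≈ 14.160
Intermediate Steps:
L = Rational(70, 9) (L = Mul(Rational(1, 9), Mul(Mul(5, -2), -7)) = Mul(Rational(1, 9), Mul(-10, -7)) = Mul(Rational(1, 9), 70) = Rational(70, 9) ≈ 7.7778)
Function('W')(C) = Mul(2, Pow(C, 2)) (Function('W')(C) = Mul(2, Mul(C, C)) = Mul(2, Pow(C, 2)))
Function('t')(H) = Add(Rational(-9, 11), Mul(Rational(1, 10), H)) (Function('t')(H) = Add(Mul(H, Rational(1, 10)), Mul(9, Rational(-1, 11))) = Add(Mul(Rational(1, 10), H), Rational(-9, 11)) = Add(Rational(-9, 11), Mul(Rational(1, 10), H)))
Add(Function('t')(Function('W')(6)), L) = Add(Add(Rational(-9, 11), Mul(Rational(1, 10), Mul(2, Pow(6, 2)))), Rational(70, 9)) = Add(Add(Rational(-9, 11), Mul(Rational(1, 10), Mul(2, 36))), Rational(70, 9)) = Add(Add(Rational(-9, 11), Mul(Rational(1, 10), 72)), Rational(70, 9)) = Add(Add(Rational(-9, 11), Rational(36, 5)), Rational(70, 9)) = Add(Rational(351, 55), Rational(70, 9)) = Rational(7009, 495)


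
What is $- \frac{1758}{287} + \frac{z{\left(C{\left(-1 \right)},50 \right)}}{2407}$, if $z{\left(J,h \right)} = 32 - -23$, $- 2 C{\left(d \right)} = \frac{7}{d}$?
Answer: $- \frac{4215721}{690809} \approx -6.1026$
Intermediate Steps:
$C{\left(d \right)} = - \frac{7}{2 d}$ ($C{\left(d \right)} = - \frac{7 \frac{1}{d}}{2} = - \frac{7}{2 d}$)
$z{\left(J,h \right)} = 55$ ($z{\left(J,h \right)} = 32 + 23 = 55$)
$- \frac{1758}{287} + \frac{z{\left(C{\left(-1 \right)},50 \right)}}{2407} = - \frac{1758}{287} + \frac{55}{2407} = - \frac{4215721}{690809}$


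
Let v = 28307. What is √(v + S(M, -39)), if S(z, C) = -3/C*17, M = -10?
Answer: 2*√1196026/13 ≈ 168.25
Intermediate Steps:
S(z, C) = -51/C
√(v + S(M, -39)) = √(28307 - 51/(-39)) = √(28307 - 51*(-1/39)) = √(28307 + 17/13) = √(368008/13) = 2*√1196026/13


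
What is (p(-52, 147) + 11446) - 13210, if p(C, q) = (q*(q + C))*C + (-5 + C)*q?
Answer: -736323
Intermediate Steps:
p(C, q) = q*(-5 + C) + C*q*(C + q) (p(C, q) = (q*(C + q))*C + q*(-5 + C) = C*q*(C + q) + q*(-5 + C) = q*(-5 + C) + C*q*(C + q))
(p(-52, 147) + 11446) - 13210 = (147*(-5 - 52 + (-52)² - 52*147) + 11446) - 13210 = (147*(-5 - 52 + 2704 - 7644) + 11446) - 13210 = (147*(-4997) + 11446) - 13210 = (-734559 + 11446) - 13210 = -723113 - 13210 = -736323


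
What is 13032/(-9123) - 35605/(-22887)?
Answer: 8853677/69599367 ≈ 0.12721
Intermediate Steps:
13032/(-9123) - 35605/(-22887) = 13032*(-1/9123) - 35605*(-1/22887) = -4344/3041 + 35605/22887 = 8853677/69599367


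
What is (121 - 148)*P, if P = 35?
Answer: -945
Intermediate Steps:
(121 - 148)*P = (121 - 148)*35 = -27*35 = -945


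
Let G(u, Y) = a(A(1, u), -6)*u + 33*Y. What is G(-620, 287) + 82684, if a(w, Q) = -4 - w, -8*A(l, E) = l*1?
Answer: 189115/2 ≈ 94558.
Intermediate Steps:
A(l, E) = -l/8
G(u, Y) = 33*Y - 31*u/8 (G(u, Y) = (-4 - (-1)/8)*u + 33*Y = (-4 - 1*(-⅛))*u + 33*Y = (-4 + ⅛)*u + 33*Y = -31*u/8 + 33*Y = 33*Y - 31*u/8)
G(-620, 287) + 82684 = (33*287 - 31/8*(-620)) + 82684 = (9471 + 4805/2) + 82684 = 23747/2 + 82684 = 189115/2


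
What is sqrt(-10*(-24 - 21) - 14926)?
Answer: 2*I*sqrt(3619) ≈ 120.32*I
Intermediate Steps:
sqrt(-10*(-24 - 21) - 14926) = sqrt(-10*(-45) - 14926) = sqrt(450 - 14926) = sqrt(-14476) = 2*I*sqrt(3619)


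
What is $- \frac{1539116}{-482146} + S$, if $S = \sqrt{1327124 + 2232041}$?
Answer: $\frac{769558}{241073} + \sqrt{3559165} \approx 1889.8$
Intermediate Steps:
$S = \sqrt{3559165} \approx 1886.6$
$- \frac{1539116}{-482146} + S = - \frac{1539116}{-482146} + \sqrt{3559165} = \left(-1539116\right) \left(- \frac{1}{482146}\right) + \sqrt{3559165} = \frac{769558}{241073} + \sqrt{3559165}$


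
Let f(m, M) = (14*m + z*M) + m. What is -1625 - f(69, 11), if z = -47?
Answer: -2143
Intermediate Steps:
f(m, M) = -47*M + 15*m (f(m, M) = (14*m - 47*M) + m = (-47*M + 14*m) + m = -47*M + 15*m)
-1625 - f(69, 11) = -1625 - (-47*11 + 15*69) = -1625 - (-517 + 1035) = -1625 - 1*518 = -1625 - 518 = -2143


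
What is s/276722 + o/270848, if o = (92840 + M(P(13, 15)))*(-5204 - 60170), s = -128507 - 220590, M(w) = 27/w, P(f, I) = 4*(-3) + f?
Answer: -420024490108133/18737400064 ≈ -22416.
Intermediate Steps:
P(f, I) = -12 + f
s = -349097
o = -6071087258 (o = (92840 + 27/(-12 + 13))*(-5204 - 60170) = (92840 + 27/1)*(-65374) = (92840 + 27*1)*(-65374) = (92840 + 27)*(-65374) = 92867*(-65374) = -6071087258)
s/276722 + o/270848 = -349097/276722 - 6071087258/270848 = -349097*1/276722 - 6071087258*1/270848 = -349097/276722 - 3035543629/135424 = -420024490108133/18737400064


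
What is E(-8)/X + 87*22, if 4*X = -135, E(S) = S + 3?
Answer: 51682/27 ≈ 1914.1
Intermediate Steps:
E(S) = 3 + S
X = -135/4 (X = (¼)*(-135) = -135/4 ≈ -33.750)
E(-8)/X + 87*22 = (3 - 8)/(-135/4) + 87*22 = -5*(-4/135) + 1914 = 4/27 + 1914 = 51682/27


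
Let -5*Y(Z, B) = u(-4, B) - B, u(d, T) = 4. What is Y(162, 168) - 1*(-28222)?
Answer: 141274/5 ≈ 28255.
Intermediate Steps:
Y(Z, B) = -⅘ + B/5 (Y(Z, B) = -(4 - B)/5 = -⅘ + B/5)
Y(162, 168) - 1*(-28222) = (-⅘ + (⅕)*168) - 1*(-28222) = (-⅘ + 168/5) + 28222 = 164/5 + 28222 = 141274/5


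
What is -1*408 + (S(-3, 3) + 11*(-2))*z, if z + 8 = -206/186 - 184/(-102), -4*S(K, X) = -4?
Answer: -134187/527 ≈ -254.62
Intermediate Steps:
S(K, X) = 1 (S(K, X) = -¼*(-4) = 1)
z = -3849/527 (z = -8 + (-206/186 - 184/(-102)) = -8 + (-206*1/186 - 184*(-1/102)) = -8 + (-103/93 + 92/51) = -8 + 367/527 = -3849/527 ≈ -7.3036)
-1*408 + (S(-3, 3) + 11*(-2))*z = -1*408 + (1 + 11*(-2))*(-3849/527) = -408 + (1 - 22)*(-3849/527) = -408 - 21*(-3849/527) = -408 + 80829/527 = -134187/527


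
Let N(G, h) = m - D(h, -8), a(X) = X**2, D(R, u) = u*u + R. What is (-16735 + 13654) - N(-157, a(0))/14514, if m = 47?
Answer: -44717617/14514 ≈ -3081.0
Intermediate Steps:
D(R, u) = R + u**2 (D(R, u) = u**2 + R = R + u**2)
N(G, h) = -17 - h (N(G, h) = 47 - (h + (-8)**2) = 47 - (h + 64) = 47 - (64 + h) = 47 + (-64 - h) = -17 - h)
(-16735 + 13654) - N(-157, a(0))/14514 = (-16735 + 13654) - (-17 - 1*0**2)/14514 = -3081 - (-17 - 1*0)/14514 = -3081 - (-17 + 0)/14514 = -3081 - (-17)/14514 = -3081 - 1*(-17/14514) = -3081 + 17/14514 = -44717617/14514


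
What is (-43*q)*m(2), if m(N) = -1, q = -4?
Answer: -172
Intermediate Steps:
(-43*q)*m(2) = -43*(-4)*(-1) = 172*(-1) = -172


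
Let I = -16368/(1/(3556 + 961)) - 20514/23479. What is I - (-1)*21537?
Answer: -1735396749915/23479 ≈ -7.3913e+7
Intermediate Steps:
I = -1735902417138/23479 (I = -16368/(1/4517) - 20514*1/23479 = -16368/1/4517 - 20514/23479 = -16368*4517 - 20514/23479 = -73934256 - 20514/23479 = -1735902417138/23479 ≈ -7.3934e+7)
I - (-1)*21537 = -1735902417138/23479 - (-1)*21537 = -1735902417138/23479 - 1*(-21537) = -1735902417138/23479 + 21537 = -1735396749915/23479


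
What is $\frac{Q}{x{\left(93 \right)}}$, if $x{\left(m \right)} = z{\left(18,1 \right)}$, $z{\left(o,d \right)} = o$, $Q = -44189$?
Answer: $- \frac{44189}{18} \approx -2454.9$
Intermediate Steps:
$x{\left(m \right)} = 18$
$\frac{Q}{x{\left(93 \right)}} = - \frac{44189}{18}$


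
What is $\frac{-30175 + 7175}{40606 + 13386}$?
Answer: $- \frac{2875}{6749} \approx -0.42599$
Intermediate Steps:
$\frac{-30175 + 7175}{40606 + 13386} = - \frac{23000}{53992} = \left(-23000\right) \frac{1}{53992} = - \frac{2875}{6749}$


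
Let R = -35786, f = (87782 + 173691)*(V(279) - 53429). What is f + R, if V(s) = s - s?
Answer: -13970276703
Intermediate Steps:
V(s) = 0
f = -13970240917 (f = (87782 + 173691)*(0 - 53429) = 261473*(-53429) = -13970240917)
f + R = -13970240917 - 35786 = -13970276703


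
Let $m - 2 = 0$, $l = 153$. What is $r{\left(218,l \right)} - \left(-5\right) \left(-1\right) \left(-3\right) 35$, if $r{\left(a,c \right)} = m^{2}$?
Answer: $529$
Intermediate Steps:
$m = 2$ ($m = 2 + 0 = 2$)
$r{\left(a,c \right)} = 4$ ($r{\left(a,c \right)} = 2^{2} = 4$)
$r{\left(218,l \right)} - \left(-5\right) \left(-1\right) \left(-3\right) 35 = 4 - \left(-5\right) \left(-1\right) \left(-3\right) 35 = 4 - 5 \left(-3\right) 35 = 4 - \left(-15\right) 35 = 4 - -525 = 4 + 525 = 529$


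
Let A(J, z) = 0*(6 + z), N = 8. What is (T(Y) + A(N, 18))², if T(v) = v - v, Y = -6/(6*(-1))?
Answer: 0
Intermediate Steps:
A(J, z) = 0
Y = 1 (Y = -6/(-6) = -6*(-⅙) = 1)
T(v) = 0
(T(Y) + A(N, 18))² = (0 + 0)² = 0² = 0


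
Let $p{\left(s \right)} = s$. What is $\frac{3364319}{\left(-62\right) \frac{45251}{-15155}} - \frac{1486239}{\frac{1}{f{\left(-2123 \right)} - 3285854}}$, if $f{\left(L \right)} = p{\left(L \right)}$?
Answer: $\frac{13709995001479628131}{2805562} \approx 4.8867 \cdot 10^{12}$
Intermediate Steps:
$f{\left(L \right)} = L$
$\frac{3364319}{\left(-62\right) \frac{45251}{-15155}} - \frac{1486239}{\frac{1}{f{\left(-2123 \right)} - 3285854}} = \frac{3364319}{\left(-62\right) \frac{45251}{-15155}} - \frac{1486239}{\frac{1}{-2123 - 3285854}} = \frac{3364319}{\left(-62\right) 45251 \left(- \frac{1}{15155}\right)} - \frac{1486239}{\frac{1}{-3287977}} = \frac{3364319}{\left(-62\right) \left(- \frac{45251}{15155}\right)} - \frac{1486239}{- \frac{1}{3287977}} = \frac{3364319}{\frac{2805562}{15155}} - -4886719648503 = 3364319 \cdot \frac{15155}{2805562} + 4886719648503 = \frac{50986254445}{2805562} + 4886719648503 = \frac{13709995001479628131}{2805562}$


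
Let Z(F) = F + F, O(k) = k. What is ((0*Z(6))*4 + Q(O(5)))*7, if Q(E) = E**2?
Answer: 175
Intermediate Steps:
Z(F) = 2*F
((0*Z(6))*4 + Q(O(5)))*7 = ((0*(2*6))*4 + 5**2)*7 = ((0*12)*4 + 25)*7 = (0*4 + 25)*7 = (0 + 25)*7 = 25*7 = 175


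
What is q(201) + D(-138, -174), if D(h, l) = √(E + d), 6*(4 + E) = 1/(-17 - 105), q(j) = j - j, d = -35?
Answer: I*√5224467/366 ≈ 6.2451*I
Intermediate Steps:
q(j) = 0
E = -2929/732 (E = -4 + 1/(6*(-17 - 105)) = -4 + (⅙)/(-122) = -4 + (⅙)*(-1/122) = -4 - 1/732 = -2929/732 ≈ -4.0014)
D(h, l) = I*√5224467/366 (D(h, l) = √(-2929/732 - 35) = √(-28549/732) = I*√5224467/366)
q(201) + D(-138, -174) = 0 + I*√5224467/366 = I*√5224467/366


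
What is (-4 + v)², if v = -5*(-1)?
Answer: 1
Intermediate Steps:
v = 5
(-4 + v)² = (-4 + 5)² = 1² = 1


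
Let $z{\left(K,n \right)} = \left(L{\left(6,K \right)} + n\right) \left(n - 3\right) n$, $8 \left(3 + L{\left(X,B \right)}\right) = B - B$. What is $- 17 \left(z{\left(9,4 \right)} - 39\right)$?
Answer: $595$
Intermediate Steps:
$L{\left(X,B \right)} = -3$ ($L{\left(X,B \right)} = -3 + \frac{B - B}{8} = -3 + \frac{1}{8} \cdot 0 = -3 + 0 = -3$)
$z{\left(K,n \right)} = n \left(-3 + n\right)^{2}$ ($z{\left(K,n \right)} = \left(-3 + n\right) \left(n - 3\right) n = \left(-3 + n\right) \left(-3 + n\right) n = \left(-3 + n\right)^{2} n = n \left(-3 + n\right)^{2}$)
$- 17 \left(z{\left(9,4 \right)} - 39\right) = - 17 \left(4 \left(9 + 4^{2} - 24\right) - 39\right) = - 17 \left(4 \left(9 + 16 - 24\right) - 39\right) = - 17 \left(4 \cdot 1 - 39\right) = - 17 \left(4 - 39\right) = \left(-17\right) \left(-35\right) = 595$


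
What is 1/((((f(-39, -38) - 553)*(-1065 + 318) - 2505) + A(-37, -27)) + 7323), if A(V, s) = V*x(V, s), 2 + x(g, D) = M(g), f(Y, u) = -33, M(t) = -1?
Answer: 1/442671 ≈ 2.2590e-6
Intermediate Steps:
x(g, D) = -3 (x(g, D) = -2 - 1 = -3)
A(V, s) = -3*V (A(V, s) = V*(-3) = -3*V)
1/((((f(-39, -38) - 553)*(-1065 + 318) - 2505) + A(-37, -27)) + 7323) = 1/((((-33 - 553)*(-1065 + 318) - 2505) - 3*(-37)) + 7323) = 1/(((-586*(-747) - 2505) + 111) + 7323) = 1/(((437742 - 2505) + 111) + 7323) = 1/((435237 + 111) + 7323) = 1/(435348 + 7323) = 1/442671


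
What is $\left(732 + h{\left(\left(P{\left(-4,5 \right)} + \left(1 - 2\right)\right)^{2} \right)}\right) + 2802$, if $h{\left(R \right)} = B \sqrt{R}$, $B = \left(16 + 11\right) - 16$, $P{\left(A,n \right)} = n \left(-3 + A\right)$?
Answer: $3930$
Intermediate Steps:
$B = 11$ ($B = 27 - 16 = 11$)
$h{\left(R \right)} = 11 \sqrt{R}$
$\left(732 + h{\left(\left(P{\left(-4,5 \right)} + \left(1 - 2\right)\right)^{2} \right)}\right) + 2802 = \left(732 + 11 \sqrt{\left(5 \left(-3 - 4\right) + \left(1 - 2\right)\right)^{2}}\right) + 2802 = \left(732 + 11 \sqrt{\left(5 \left(-7\right) - 1\right)^{2}}\right) + 2802 = \left(732 + 11 \sqrt{\left(-35 - 1\right)^{2}}\right) + 2802 = \left(732 + 11 \sqrt{\left(-36\right)^{2}}\right) + 2802 = \left(732 + 11 \sqrt{1296}\right) + 2802 = \left(732 + 11 \cdot 36\right) + 2802 = \left(732 + 396\right) + 2802 = 1128 + 2802 = 3930$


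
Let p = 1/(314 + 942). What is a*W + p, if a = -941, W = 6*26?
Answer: -184375775/1256 ≈ -1.4680e+5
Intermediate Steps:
W = 156
p = 1/1256 ≈ 0.00079618
a*W + p = -941*156 + 1/1256 = -146796 + 1/1256 = -184375775/1256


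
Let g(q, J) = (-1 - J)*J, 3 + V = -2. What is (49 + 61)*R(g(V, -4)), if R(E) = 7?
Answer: 770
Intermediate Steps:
V = -5 (V = -3 - 2 = -5)
g(q, J) = J*(-1 - J)
(49 + 61)*R(g(V, -4)) = (49 + 61)*7 = 110*7 = 770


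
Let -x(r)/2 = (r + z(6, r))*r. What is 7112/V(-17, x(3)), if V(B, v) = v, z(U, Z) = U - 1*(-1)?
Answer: -1778/15 ≈ -118.53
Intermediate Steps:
z(U, Z) = 1 + U (z(U, Z) = U + 1 = 1 + U)
x(r) = -2*r*(7 + r) (x(r) = -2*(r + (1 + 6))*r = -2*(r + 7)*r = -2*(7 + r)*r = -2*r*(7 + r))
7112/V(-17, x(3)) = 7112/((-2*3*(7 + 3))) = 7112/((-2*3*10)) = 7112/(-60) = 7112*(-1/60) = -1778/15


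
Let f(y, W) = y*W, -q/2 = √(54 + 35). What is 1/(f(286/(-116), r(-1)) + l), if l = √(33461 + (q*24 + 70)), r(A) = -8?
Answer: -1/(-572/29 - √(33531 - 48*√89)) ≈ 0.0049604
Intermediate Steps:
q = -2*√89 (q = -2*√(54 + 35) = -2*√89 ≈ -18.868)
f(y, W) = W*y
l = √(33531 - 48*√89) (l = √(33461 + (-2*√89*24 + 70)) = √(33461 + (-48*√89 + 70)) = √(33461 + (70 - 48*√89)) = √(33531 - 48*√89) ≈ 181.87)
1/(f(286/(-116), r(-1)) + l) = 1/(-2288/(-116) + √(33531 - 48*√89)) = 1/(-2288*(-1)/116 + √(33531 - 48*√89)) = 1/(-8*(-143/58) + √(33531 - 48*√89)) = 1/(572/29 + √(33531 - 48*√89))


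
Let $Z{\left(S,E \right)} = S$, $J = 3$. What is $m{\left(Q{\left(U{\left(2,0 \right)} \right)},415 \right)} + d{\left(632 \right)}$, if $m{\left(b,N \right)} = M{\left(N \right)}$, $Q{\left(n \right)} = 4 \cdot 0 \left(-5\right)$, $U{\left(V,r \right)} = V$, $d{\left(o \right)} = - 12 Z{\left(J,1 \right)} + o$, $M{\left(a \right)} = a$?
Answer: $1011$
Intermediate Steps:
$d{\left(o \right)} = -36 + o$ ($d{\left(o \right)} = \left(-12\right) 3 + o = -36 + o$)
$Q{\left(n \right)} = 0$ ($Q{\left(n \right)} = 0 \left(-5\right) = 0$)
$m{\left(b,N \right)} = N$
$m{\left(Q{\left(U{\left(2,0 \right)} \right)},415 \right)} + d{\left(632 \right)} = 415 + \left(-36 + 632\right) = 415 + 596 = 1011$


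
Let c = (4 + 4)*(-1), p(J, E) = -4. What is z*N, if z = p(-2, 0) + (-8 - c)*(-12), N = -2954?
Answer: 11816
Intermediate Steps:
c = -8 (c = 8*(-1) = -8)
z = -4 (z = -4 + (-8 - 1*(-8))*(-12) = -4 + (-8 + 8)*(-12) = -4 + 0*(-12) = -4 + 0 = -4)
z*N = -4*(-2954) = 11816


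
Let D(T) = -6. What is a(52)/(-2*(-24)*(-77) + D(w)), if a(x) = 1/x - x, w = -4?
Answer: 901/64168 ≈ 0.014041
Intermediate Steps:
a(52)/(-2*(-24)*(-77) + D(w)) = (1/52 - 1*52)/(-2*(-24)*(-77) - 6) = (1/52 - 52)/(48*(-77) - 6) = -2703/(52*(-3696 - 6)) = -2703/52/(-3702) = -2703/52*(-1/3702) = 901/64168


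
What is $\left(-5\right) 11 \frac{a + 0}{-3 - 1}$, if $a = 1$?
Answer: $\frac{55}{4} \approx 13.75$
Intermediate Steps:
$\left(-5\right) 11 \frac{a + 0}{-3 - 1} = \left(-5\right) 11 \frac{1 + 0}{-3 - 1} = - 55 \cdot 1 \frac{1}{-4} = - 55 \cdot 1 \left(- \frac{1}{4}\right) = \left(-55\right) \left(- \frac{1}{4}\right) = \frac{55}{4}$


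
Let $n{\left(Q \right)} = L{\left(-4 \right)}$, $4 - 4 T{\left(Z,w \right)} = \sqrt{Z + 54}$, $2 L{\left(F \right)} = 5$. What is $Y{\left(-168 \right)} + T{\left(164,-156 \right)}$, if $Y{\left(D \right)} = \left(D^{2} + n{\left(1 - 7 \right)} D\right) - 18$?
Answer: $27787 - \frac{\sqrt{218}}{4} \approx 27783.0$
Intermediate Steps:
$L{\left(F \right)} = \frac{5}{2}$ ($L{\left(F \right)} = \frac{1}{2} \cdot 5 = \frac{5}{2}$)
$T{\left(Z,w \right)} = 1 - \frac{\sqrt{54 + Z}}{4}$ ($T{\left(Z,w \right)} = 1 - \frac{\sqrt{Z + 54}}{4} = 1 - \frac{\sqrt{54 + Z}}{4}$)
$n{\left(Q \right)} = \frac{5}{2}$
$Y{\left(D \right)} = -18 + D^{2} + \frac{5 D}{2}$ ($Y{\left(D \right)} = \left(D^{2} + \frac{5 D}{2}\right) - 18 = -18 + D^{2} + \frac{5 D}{2}$)
$Y{\left(-168 \right)} + T{\left(164,-156 \right)} = \left(-18 + \left(-168\right)^{2} + \frac{5}{2} \left(-168\right)\right) + \left(1 - \frac{\sqrt{54 + 164}}{4}\right) = \left(-18 + 28224 - 420\right) + \left(1 - \frac{\sqrt{218}}{4}\right) = 27786 + \left(1 - \frac{\sqrt{218}}{4}\right) = 27787 - \frac{\sqrt{218}}{4}$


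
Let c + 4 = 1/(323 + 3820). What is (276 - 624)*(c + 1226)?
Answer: -587278652/1381 ≈ -4.2526e+5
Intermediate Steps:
c = -16571/4143 (c = -4 + 1/(323 + 3820) = -4 + 1/4143 = -16571/4143 ≈ -3.9998)
(276 - 624)*(c + 1226) = (276 - 624)*(-16571/4143 + 1226) = -348*5062747/4143 = -587278652/1381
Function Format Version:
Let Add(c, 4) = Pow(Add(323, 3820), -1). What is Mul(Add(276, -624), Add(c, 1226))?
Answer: Rational(-587278652, 1381) ≈ -4.2526e+5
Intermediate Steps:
c = Rational(-16571, 4143) (c = Add(-4, Pow(Add(323, 3820), -1)) = Add(-4, Pow(4143, -1)) = Add(-4, Rational(1, 4143)) = Rational(-16571, 4143) ≈ -3.9998)
Mul(Add(276, -624), Add(c, 1226)) = Mul(Add(276, -624), Add(Rational(-16571, 4143), 1226)) = Mul(-348, Rational(5062747, 4143)) = Rational(-587278652, 1381)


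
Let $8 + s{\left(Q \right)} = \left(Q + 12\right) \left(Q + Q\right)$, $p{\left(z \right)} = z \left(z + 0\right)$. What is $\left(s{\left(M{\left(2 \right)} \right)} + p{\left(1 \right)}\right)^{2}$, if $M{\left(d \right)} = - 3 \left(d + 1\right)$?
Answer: $3721$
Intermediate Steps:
$M{\left(d \right)} = -3 - 3 d$ ($M{\left(d \right)} = - 3 \left(1 + d\right) = -3 - 3 d$)
$p{\left(z \right)} = z^{2}$ ($p{\left(z \right)} = z z = z^{2}$)
$s{\left(Q \right)} = -8 + 2 Q \left(12 + Q\right)$ ($s{\left(Q \right)} = -8 + \left(Q + 12\right) \left(Q + Q\right) = -8 + \left(12 + Q\right) 2 Q = -8 + 2 Q \left(12 + Q\right)$)
$\left(s{\left(M{\left(2 \right)} \right)} + p{\left(1 \right)}\right)^{2} = \left(\left(-8 + 2 \left(-3 - 6\right)^{2} + 24 \left(-3 - 6\right)\right) + 1^{2}\right)^{2} = \left(\left(-8 + 2 \left(-3 - 6\right)^{2} + 24 \left(-3 - 6\right)\right) + 1\right)^{2} = \left(\left(-8 + 2 \left(-9\right)^{2} + 24 \left(-9\right)\right) + 1\right)^{2} = \left(\left(-8 + 2 \cdot 81 - 216\right) + 1\right)^{2} = \left(\left(-8 + 162 - 216\right) + 1\right)^{2} = \left(-62 + 1\right)^{2} = \left(-61\right)^{2} = 3721$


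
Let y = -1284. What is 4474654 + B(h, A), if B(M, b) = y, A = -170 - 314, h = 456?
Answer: 4473370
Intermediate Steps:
A = -484
B(M, b) = -1284
4474654 + B(h, A) = 4474654 - 1284 = 4473370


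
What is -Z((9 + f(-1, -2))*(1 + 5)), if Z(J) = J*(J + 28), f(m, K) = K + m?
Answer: -2304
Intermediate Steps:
Z(J) = J*(28 + J)
-Z((9 + f(-1, -2))*(1 + 5)) = -(9 + (-2 - 1))*(1 + 5)*(28 + (9 + (-2 - 1))*(1 + 5)) = -(9 - 3)*6*(28 + (9 - 3)*6) = -6*6*(28 + 6*6) = -36*(28 + 36) = -36*64 = -1*2304 = -2304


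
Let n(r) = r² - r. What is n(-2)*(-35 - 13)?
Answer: -288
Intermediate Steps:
n(-2)*(-35 - 13) = (-2*(-1 - 2))*(-35 - 13) = -2*(-3)*(-48) = 6*(-48) = -288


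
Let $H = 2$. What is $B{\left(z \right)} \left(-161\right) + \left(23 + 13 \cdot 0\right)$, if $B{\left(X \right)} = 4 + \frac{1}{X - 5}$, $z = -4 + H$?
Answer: $-598$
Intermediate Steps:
$z = -2$ ($z = -4 + 2 = -2$)
$B{\left(X \right)} = 4 + \frac{1}{-5 + X}$
$B{\left(z \right)} \left(-161\right) + \left(23 + 13 \cdot 0\right) = \frac{-19 + 4 \left(-2\right)}{-5 - 2} \left(-161\right) + \left(23 + 13 \cdot 0\right) = \frac{-19 - 8}{-7} \left(-161\right) + \left(23 + 0\right) = \left(- \frac{1}{7}\right) \left(-27\right) \left(-161\right) + 23 = \frac{27}{7} \left(-161\right) + 23 = -621 + 23 = -598$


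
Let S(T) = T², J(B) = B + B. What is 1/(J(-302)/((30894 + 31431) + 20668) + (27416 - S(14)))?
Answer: 82993/2259068856 ≈ 3.6738e-5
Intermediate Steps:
J(B) = 2*B
1/(J(-302)/((30894 + 31431) + 20668) + (27416 - S(14))) = 1/((2*(-302))/((30894 + 31431) + 20668) + (27416 - 1*14²)) = 1/(-604/(62325 + 20668) + (27416 - 1*196)) = 1/(-604/82993 + (27416 - 196)) = 1/(-604*1/82993 + 27220) = 1/(-604/82993 + 27220) = 1/(2259068856/82993) = 82993/2259068856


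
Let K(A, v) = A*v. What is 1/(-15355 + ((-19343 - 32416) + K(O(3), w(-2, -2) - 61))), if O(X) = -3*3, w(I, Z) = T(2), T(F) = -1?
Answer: -1/66556 ≈ -1.5025e-5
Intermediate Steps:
w(I, Z) = -1
O(X) = -9
1/(-15355 + ((-19343 - 32416) + K(O(3), w(-2, -2) - 61))) = 1/(-15355 + ((-19343 - 32416) - 9*(-1 - 61))) = 1/(-15355 + (-51759 - 9*(-62))) = 1/(-15355 + (-51759 + 558)) = 1/(-15355 - 51201) = 1/(-66556) = -1/66556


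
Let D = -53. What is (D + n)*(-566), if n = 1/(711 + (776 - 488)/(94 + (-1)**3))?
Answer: 664048180/22137 ≈ 29997.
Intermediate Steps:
n = 31/22137 (n = 1/(711 + 288/(94 - 1)) = 1/(711 + 288/93) = 1/(711 + 288*(1/93)) = 1/(711 + 96/31) = 1/(22137/31) = 31/22137 ≈ 0.0014004)
(D + n)*(-566) = (-53 + 31/22137)*(-566) = -1173230/22137*(-566) = 664048180/22137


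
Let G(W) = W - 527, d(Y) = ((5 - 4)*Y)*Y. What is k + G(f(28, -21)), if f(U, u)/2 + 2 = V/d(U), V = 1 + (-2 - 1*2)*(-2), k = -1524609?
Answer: -597854871/392 ≈ -1.5251e+6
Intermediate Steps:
d(Y) = Y² (d(Y) = (1*Y)*Y = Y*Y = Y²)
V = 9 (V = 1 + (-2 - 2)*(-2) = 1 - 4*(-2) = 1 + 8 = 9)
f(U, u) = -4 + 18/U² (f(U, u) = -4 + 2*(9/(U²)) = -4 + 2*(9/U²) = -4 + 18/U²)
G(W) = -527 + W
k + G(f(28, -21)) = -1524609 + (-527 + (-4 + 18/28²)) = -1524609 + (-527 + (-4 + 18*(1/784))) = -1524609 + (-527 + (-4 + 9/392)) = -1524609 + (-527 - 1559/392) = -1524609 - 208143/392 = -597854871/392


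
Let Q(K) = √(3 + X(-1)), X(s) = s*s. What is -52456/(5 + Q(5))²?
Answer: -52456/49 ≈ -1070.5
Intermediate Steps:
X(s) = s²
Q(K) = 2 (Q(K) = √(3 + (-1)²) = √(3 + 1) = √4 = 2)
-52456/(5 + Q(5))² = -52456/(5 + 2)² = -52456/(7²) = -52456/49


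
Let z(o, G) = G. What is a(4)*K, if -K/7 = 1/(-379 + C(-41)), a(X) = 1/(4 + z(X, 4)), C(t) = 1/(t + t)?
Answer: 287/124316 ≈ 0.0023086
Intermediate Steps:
C(t) = 1/(2*t)
a(X) = 1/8 (a(X) = 1/(4 + 4) = 1/8)
K = 574/31079 (K = -7/(-379 + (1/2)/(-41)) = -7/(-379 + (1/2)*(-1/41)) = -7/(-379 - 1/82) = -7/(-31079/82) = -7*(-82/31079) = 574/31079 ≈ 0.018469)
a(4)*K = (1/8)*(574/31079) = 287/124316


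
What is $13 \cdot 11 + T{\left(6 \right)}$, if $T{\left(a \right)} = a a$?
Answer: $179$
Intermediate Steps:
$T{\left(a \right)} = a^{2}$
$13 \cdot 11 + T{\left(6 \right)} = 13 \cdot 11 + 6^{2} = 143 + 36 = 179$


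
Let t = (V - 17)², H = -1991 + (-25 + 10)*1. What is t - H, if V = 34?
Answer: 2295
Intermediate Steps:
H = -2006 (H = -1991 - 15*1 = -1991 - 15 = -2006)
t = 289 (t = (34 - 17)² = 17² = 289)
t - H = 289 - 1*(-2006) = 289 + 2006 = 2295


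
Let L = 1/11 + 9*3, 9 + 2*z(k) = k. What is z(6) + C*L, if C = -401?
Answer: -239029/22 ≈ -10865.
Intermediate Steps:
z(k) = -9/2 + k/2
L = 298/11 (L = 1/11 + 27 = 298/11 ≈ 27.091)
z(6) + C*L = (-9/2 + (½)*6) - 401*298/11 = (-9/2 + 3) - 119498/11 = -3/2 - 119498/11 = -239029/22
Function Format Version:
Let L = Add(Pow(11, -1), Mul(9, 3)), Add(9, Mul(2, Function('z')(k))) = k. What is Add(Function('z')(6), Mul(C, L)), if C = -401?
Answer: Rational(-239029, 22) ≈ -10865.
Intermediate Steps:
Function('z')(k) = Add(Rational(-9, 2), Mul(Rational(1, 2), k))
L = Rational(298, 11) (L = Add(Rational(1, 11), 27) = Rational(298, 11) ≈ 27.091)
Add(Function('z')(6), Mul(C, L)) = Add(Add(Rational(-9, 2), Mul(Rational(1, 2), 6)), Mul(-401, Rational(298, 11))) = Add(Add(Rational(-9, 2), 3), Rational(-119498, 11)) = Add(Rational(-3, 2), Rational(-119498, 11)) = Rational(-239029, 22)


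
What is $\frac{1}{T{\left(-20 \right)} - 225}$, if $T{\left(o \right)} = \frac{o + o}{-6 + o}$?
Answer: $- \frac{13}{2905} \approx -0.004475$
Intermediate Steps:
$T{\left(o \right)} = \frac{2 o}{-6 + o}$
$\frac{1}{T{\left(-20 \right)} - 225} = \frac{1}{2 \left(-20\right) \frac{1}{-6 - 20} - 225} = \frac{1}{2 \left(-20\right) \frac{1}{-26} - 225} = \frac{1}{2 \left(-20\right) \left(- \frac{1}{26}\right) - 225} = \frac{1}{\frac{20}{13} - 225} = \frac{1}{- \frac{2905}{13}} = - \frac{13}{2905}$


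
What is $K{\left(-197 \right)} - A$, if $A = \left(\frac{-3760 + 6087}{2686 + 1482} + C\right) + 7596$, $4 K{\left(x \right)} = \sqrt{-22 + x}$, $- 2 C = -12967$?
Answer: $- \frac{58685683}{4168} + \frac{i \sqrt{219}}{4} \approx -14080.0 + 3.6997 i$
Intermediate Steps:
$C = \frac{12967}{2}$ ($C = \left(- \frac{1}{2}\right) \left(-12967\right) = \frac{12967}{2} \approx 6483.5$)
$K{\left(x \right)} = \frac{\sqrt{-22 + x}}{4}$
$A = \frac{58685683}{4168}$ ($A = \left(\frac{-3760 + 6087}{2686 + 1482} + \frac{12967}{2}\right) + 7596 = \left(\frac{2327}{4168} + \frac{12967}{2}\right) + 7596 = \frac{27025555}{4168} + 7596 = \frac{58685683}{4168} \approx 14080.0$)
$K{\left(-197 \right)} - A = \frac{\sqrt{-22 - 197}}{4} - \frac{58685683}{4168} = \frac{\sqrt{-219}}{4} - \frac{58685683}{4168} = \frac{i \sqrt{219}}{4} - \frac{58685683}{4168} = - \frac{58685683}{4168} + \frac{i \sqrt{219}}{4}$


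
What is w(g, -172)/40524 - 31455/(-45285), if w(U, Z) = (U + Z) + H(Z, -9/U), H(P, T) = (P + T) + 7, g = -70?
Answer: 5862533821/8563936920 ≈ 0.68456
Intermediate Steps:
H(P, T) = 7 + P + T
w(U, Z) = 7 + U - 9/U + 2*Z (w(U, Z) = (U + Z) + (7 + Z - 9/U) = 7 + U - 9/U + 2*Z)
w(g, -172)/40524 - 31455/(-45285) = (7 - 70 - 9/(-70) + 2*(-172))/40524 - 31455/(-45285) = (7 - 70 - 9*(-1/70) - 344)*(1/40524) - 31455*(-1/45285) = (7 - 70 + 9/70 - 344)*(1/40524) + 2097/3019 = -28481/70*1/40524 + 2097/3019 = -28481/2836680 + 2097/3019 = 5862533821/8563936920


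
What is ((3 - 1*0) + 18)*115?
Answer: 2415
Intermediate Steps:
((3 - 1*0) + 18)*115 = ((3 + 0) + 18)*115 = (3 + 18)*115 = 21*115 = 2415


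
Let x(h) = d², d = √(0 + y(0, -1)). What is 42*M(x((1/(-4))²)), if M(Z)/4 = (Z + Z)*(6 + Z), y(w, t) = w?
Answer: 0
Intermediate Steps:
d = 0 (d = √(0 + 0) = √0 = 0)
x(h) = 0 (x(h) = 0² = 0)
M(Z) = 8*Z*(6 + Z) (M(Z) = 4*((Z + Z)*(6 + Z)) = 4*((2*Z)*(6 + Z)) = 4*(2*Z*(6 + Z)) = 8*Z*(6 + Z))
42*M(x((1/(-4))²)) = 42*(8*0*(6 + 0)) = 42*(8*0*6) = 42*0 = 0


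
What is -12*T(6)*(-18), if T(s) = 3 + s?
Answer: 1944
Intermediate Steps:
-12*T(6)*(-18) = -12*(3 + 6)*(-18) = -12*9*(-18) = -108*(-18) = 1944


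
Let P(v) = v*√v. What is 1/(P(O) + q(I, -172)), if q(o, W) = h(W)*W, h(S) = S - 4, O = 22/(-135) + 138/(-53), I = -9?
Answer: 173256706717875/5244827146977394349 + 743611995*I*√80295/41958617175819154792 ≈ 3.3034e-5 + 5.0219e-9*I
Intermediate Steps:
O = -19796/7155 (O = 22*(-1/135) + 138*(-1/53) = -22/135 - 138/53 = -19796/7155 ≈ -2.7667)
P(v) = v^(3/2)
h(S) = -4 + S
q(o, W) = W*(-4 + W) (q(o, W) = (-4 + W)*W = W*(-4 + W))
1/(P(O) + q(I, -172)) = 1/((-19796/7155)^(3/2) - 172*(-4 - 172)) = 1/(-277144*I*√80295/17064675 - 172*(-176)) = 1/(-277144*I*√80295/17064675 + 30272) = 1/(30272 - 277144*I*√80295/17064675)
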